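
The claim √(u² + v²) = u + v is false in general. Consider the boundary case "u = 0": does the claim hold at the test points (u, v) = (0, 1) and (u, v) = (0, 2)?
At (0, 1): LHS = 1, RHS = 1 → equal
At (0, 2): LHS = 2, RHS = 2 → equal

So the claim does hold at both of these boundary points, even though it is not an identity.

Answer: Yes, holds at both test points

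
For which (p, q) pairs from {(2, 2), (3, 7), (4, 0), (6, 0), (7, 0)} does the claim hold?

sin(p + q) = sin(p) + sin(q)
Testing each pair:
(2, 2): LHS = sin(4) ≈ -0.7568, RHS = 2·sin(2) ≈ 1.819 → fails
(3, 7): LHS = sin(10) ≈ -0.544, RHS = sin(3) + sin(7) ≈ 0.7981 → fails
(4, 0): LHS = sin(4) ≈ -0.7568, RHS = sin(4) ≈ -0.7568 → holds
(6, 0): LHS = sin(6) ≈ -0.2794, RHS = sin(6) ≈ -0.2794 → holds
(7, 0): LHS = sin(7) ≈ 0.657, RHS = sin(7) ≈ 0.657 → holds

3 of 5 pairs satisfy the claim.

Answer: (4, 0), (6, 0), (7, 0)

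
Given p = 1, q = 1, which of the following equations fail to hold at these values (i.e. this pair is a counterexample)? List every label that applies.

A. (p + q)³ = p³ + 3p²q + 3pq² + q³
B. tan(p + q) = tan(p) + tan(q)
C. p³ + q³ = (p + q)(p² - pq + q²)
Evaluating each claim at the given values:
A. LHS = 8, RHS = 8 → holds here (LHS = RHS)
B. LHS = tan(2) ≈ -2.185, RHS = 2·tan(1) ≈ 3.115 → fails here (LHS ≠ RHS)
C. LHS = 2, RHS = 2 → holds here (LHS = RHS)

Answer: B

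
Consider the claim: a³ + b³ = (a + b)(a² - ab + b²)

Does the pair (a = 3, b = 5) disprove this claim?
No

Substituting a = 3, b = 5:
LHS = 3³ + 5³ = 152
RHS = (3 + 5)(3² - 3·5 + 5²) = 152

The sides agree, so this pair does not disprove the claim.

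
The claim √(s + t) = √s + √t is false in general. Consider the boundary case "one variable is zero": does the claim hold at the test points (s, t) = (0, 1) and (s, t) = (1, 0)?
Yes, holds at both test points

At (0, 1): LHS = 1, RHS = 1 → equal
At (1, 0): LHS = 1, RHS = 1 → equal

So the claim does hold at both of these boundary points, even though it is not an identity.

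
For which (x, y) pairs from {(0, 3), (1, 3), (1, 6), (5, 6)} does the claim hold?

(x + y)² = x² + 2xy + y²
Testing each pair:
(0, 3): LHS = 9, RHS = 9 → holds
(1, 3): LHS = 16, RHS = 16 → holds
(1, 6): LHS = 49, RHS = 49 → holds
(5, 6): LHS = 121, RHS = 121 → holds

Every pair satisfies the claim.

Answer: All pairs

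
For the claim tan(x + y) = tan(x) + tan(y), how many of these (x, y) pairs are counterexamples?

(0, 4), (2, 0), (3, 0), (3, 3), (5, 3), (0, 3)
2

Testing each pair:
(0, 4): LHS = tan(4) ≈ 1.158, RHS = tan(4) ≈ 1.158 → satisfies claim
(2, 0): LHS = tan(2) ≈ -2.185, RHS = tan(2) ≈ -2.185 → satisfies claim
(3, 0): LHS = tan(3) ≈ -0.1425, RHS = tan(3) ≈ -0.1425 → satisfies claim
(3, 3): LHS = tan(6) ≈ -0.291, RHS = 2·tan(3) ≈ -0.2851 → counterexample
(5, 3): LHS = tan(8) ≈ -6.8, RHS = tan(5) + tan(3) ≈ -3.523 → counterexample
(0, 3): LHS = tan(3) ≈ -0.1425, RHS = tan(3) ≈ -0.1425 → satisfies claim

That makes 2 counterexamples.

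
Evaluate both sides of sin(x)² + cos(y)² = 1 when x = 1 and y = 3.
LHS = sin(1)² + cos(3)² ≈ 1.688
RHS = 1

LHS ≠ RHS (they differ by about 0.6882), so the equation does not hold here.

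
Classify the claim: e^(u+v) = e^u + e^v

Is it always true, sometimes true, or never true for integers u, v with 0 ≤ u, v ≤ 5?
The claim fails for every pair in the range. For instance at (u, v) = (1, 4): LHS = e^5 ≈ 148.4, RHS = e + e^4 ≈ 57.32.

Answer: Never true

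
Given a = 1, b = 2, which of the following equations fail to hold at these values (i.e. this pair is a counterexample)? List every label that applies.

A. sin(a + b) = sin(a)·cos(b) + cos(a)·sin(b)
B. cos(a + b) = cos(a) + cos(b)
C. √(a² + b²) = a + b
B, C

Evaluating each claim at the given values:
A. LHS = sin(3) ≈ 0.1411, RHS = sin(1)·cos(2) + sin(2)·cos(1) ≈ 0.1411 → holds here (LHS = RHS)
B. LHS = cos(3) ≈ -0.99, RHS = cos(2) + cos(1) ≈ 0.1242 → fails here (LHS ≠ RHS)
C. LHS = √(5) ≈ 2.236, RHS = 3 → fails here (LHS ≠ RHS)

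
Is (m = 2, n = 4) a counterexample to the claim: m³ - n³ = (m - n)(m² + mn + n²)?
Substituting m = 2, n = 4:
LHS = 2³ - 4³ = -56
RHS = (2 - 4)(2² + 2·4 + 4²) = -56

The sides agree, so this pair does not disprove the claim.

Answer: No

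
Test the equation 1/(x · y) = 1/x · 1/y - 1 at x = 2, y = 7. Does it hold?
Fails

Substituting x = 2, y = 7:

LHS = 1/(2 · 7) = 1/14
RHS = 1/2 · 1/7 - 1 = -13/14

LHS ≠ RHS, so the equation does not hold at this point.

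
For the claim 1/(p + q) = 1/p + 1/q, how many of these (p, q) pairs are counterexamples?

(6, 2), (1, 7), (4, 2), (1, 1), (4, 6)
Testing each pair:
(6, 2): LHS = 1/8, RHS = 2/3 → counterexample
(1, 7): LHS = 1/8, RHS = 8/7 → counterexample
(4, 2): LHS = 1/6, RHS = 3/4 → counterexample
(1, 1): LHS = 1/2, RHS = 2 → counterexample
(4, 6): LHS = 1/10, RHS = 5/12 → counterexample

That makes 5 counterexamples.

Answer: 5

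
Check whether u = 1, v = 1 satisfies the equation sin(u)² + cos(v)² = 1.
Holds

Substituting u = 1, v = 1:

LHS = sin(1)² + cos(1)² = 1
RHS = 1

LHS = RHS, so the equation holds at this point.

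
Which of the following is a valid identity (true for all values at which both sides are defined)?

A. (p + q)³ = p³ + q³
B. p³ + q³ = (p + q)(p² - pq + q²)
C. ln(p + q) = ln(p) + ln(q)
B

A: fails at (1, 5) — LHS = 216, RHS = 126.
B: holds — e.g. at (2, 4), both sides equal 72.
C: fails at (2, 5) — LHS = ln(7) ≈ 1.946, RHS = ln(2) + ln(5) ≈ 2.303.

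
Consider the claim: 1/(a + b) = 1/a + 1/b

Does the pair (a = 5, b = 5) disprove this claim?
Substituting a = 5, b = 5:
LHS = 1/(5 + 5) = 1/10
RHS = 1/5 + 1/5 = 2/5

Since LHS ≠ RHS, this pair disproves the claim.

Answer: Yes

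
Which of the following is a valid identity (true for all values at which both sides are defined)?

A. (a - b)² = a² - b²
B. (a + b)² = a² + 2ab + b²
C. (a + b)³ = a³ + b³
B

A: fails at (2, 5) — LHS = 9, RHS = -21.
B: holds — e.g. at (0, 1), both sides equal 1.
C: fails at (5, 8) — LHS = 2197, RHS = 637.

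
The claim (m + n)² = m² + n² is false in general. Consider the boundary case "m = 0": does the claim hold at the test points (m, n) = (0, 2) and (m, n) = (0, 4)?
Yes, holds at both test points

At (0, 2): LHS = 4, RHS = 4 → equal
At (0, 4): LHS = 16, RHS = 16 → equal

So the claim does hold at both of these boundary points, even though it is not an identity.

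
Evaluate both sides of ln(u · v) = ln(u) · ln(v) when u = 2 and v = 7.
LHS = ln(2 · 7) = ln(14) ≈ 2.639
RHS = ln(2) · ln(7) ≈ 1.349

LHS ≠ RHS (they differ by about 1.29), so the equation does not hold here.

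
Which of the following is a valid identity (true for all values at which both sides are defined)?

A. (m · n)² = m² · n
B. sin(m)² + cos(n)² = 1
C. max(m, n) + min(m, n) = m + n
A: fails at (2, 5) — LHS = 100, RHS = 20.
B: fails at (1, 3) — LHS = sin(1)² + cos(3)² ≈ 1.688, RHS = 1.
C: holds — e.g. at (1, 1), both sides equal 2.

Answer: C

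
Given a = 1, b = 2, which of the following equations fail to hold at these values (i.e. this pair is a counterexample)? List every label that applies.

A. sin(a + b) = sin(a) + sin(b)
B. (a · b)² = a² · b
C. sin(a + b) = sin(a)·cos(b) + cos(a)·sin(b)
Evaluating each claim at the given values:
A. LHS = sin(3) ≈ 0.1411, RHS = sin(1) + sin(2) ≈ 1.751 → fails here (LHS ≠ RHS)
B. LHS = 4, RHS = 2 → fails here (LHS ≠ RHS)
C. LHS = sin(3) ≈ 0.1411, RHS = sin(1)·cos(2) + sin(2)·cos(1) ≈ 0.1411 → holds here (LHS = RHS)

Answer: A, B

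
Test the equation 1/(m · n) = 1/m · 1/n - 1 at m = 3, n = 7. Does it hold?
Fails

Substituting m = 3, n = 7:

LHS = 1/(3 · 7) = 1/21
RHS = 1/3 · 1/7 - 1 = -20/21

LHS ≠ RHS, so the equation does not hold at this point.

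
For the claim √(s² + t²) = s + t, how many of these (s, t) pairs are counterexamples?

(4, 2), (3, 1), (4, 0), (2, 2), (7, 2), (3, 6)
5

Testing each pair:
(4, 2): LHS = 2·√(5) ≈ 4.472, RHS = 6 → counterexample
(3, 1): LHS = √(10) ≈ 3.162, RHS = 4 → counterexample
(4, 0): LHS = 4, RHS = 4 → satisfies claim
(2, 2): LHS = 2·√(2) ≈ 2.828, RHS = 4 → counterexample
(7, 2): LHS = √(53) ≈ 7.28, RHS = 9 → counterexample
(3, 6): LHS = 3·√(5) ≈ 6.708, RHS = 9 → counterexample

That makes 5 counterexamples.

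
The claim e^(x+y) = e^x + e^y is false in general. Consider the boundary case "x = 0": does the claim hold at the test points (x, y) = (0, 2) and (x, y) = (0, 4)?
No, fails at both test points

At (0, 2): LHS = e^2 ≈ 7.389 ≠ RHS = 1 + e^2 ≈ 8.389
At (0, 4): LHS = e^4 ≈ 54.6 ≠ RHS = 1 + e^4 ≈ 55.6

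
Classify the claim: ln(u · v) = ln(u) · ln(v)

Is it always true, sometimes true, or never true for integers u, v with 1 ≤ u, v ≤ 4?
Sometimes true

It holds at (u, v) = (1, 1) (both sides equal 0), but fails at (u, v) = (4, 1) (LHS = ln(4) ≈ 1.386, RHS = 0).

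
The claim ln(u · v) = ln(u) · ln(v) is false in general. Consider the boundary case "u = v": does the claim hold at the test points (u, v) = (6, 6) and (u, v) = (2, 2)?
No, fails at both test points

At (6, 6): LHS = ln(36) ≈ 3.584 ≠ RHS = ln(6)² ≈ 3.21
At (2, 2): LHS = ln(4) ≈ 1.386 ≠ RHS = ln(2)² ≈ 0.4805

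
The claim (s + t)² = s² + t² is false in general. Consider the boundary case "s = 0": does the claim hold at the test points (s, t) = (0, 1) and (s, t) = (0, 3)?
Yes, holds at both test points

At (0, 1): LHS = 1, RHS = 1 → equal
At (0, 3): LHS = 9, RHS = 9 → equal

So the claim does hold at both of these boundary points, even though it is not an identity.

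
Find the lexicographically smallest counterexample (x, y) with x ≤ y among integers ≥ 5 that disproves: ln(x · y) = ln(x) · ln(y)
(x, y) = (5, 5)

Substituting (5, 5) into the claim:
LHS = ln(5 · 5) = ln(25) ≈ 3.219
RHS = ln(5) · ln(5) = ln(5)² ≈ 2.59

Since LHS ≠ RHS, this pair disproves the claim, and no lexicographically smaller pair (x ≤ y, integers ≥ 5) does.

For instance (10, 11) is also a counterexample (LHS = ln(110) ≈ 4.7, RHS = ln(10)·ln(11) ≈ 5.521), but it's lexicographically larger.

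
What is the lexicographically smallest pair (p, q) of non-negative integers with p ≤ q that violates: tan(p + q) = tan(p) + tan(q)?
At (0, 6): both sides equal tan(6) ≈ -0.291, so it holds there.
At (0, 7): both sides equal tan(7) ≈ 0.8714, so it holds there.

Substituting (1, 1) into the claim:
LHS = tan(1 + 1) = tan(2) ≈ -2.185
RHS = tan(1) + tan(1) = 2·tan(1) ≈ 3.115

Since LHS ≠ RHS, this pair disproves the claim, and no lexicographically smaller pair (p ≤ q, non-negative integers) does.

For instance (6, 6) is also a counterexample (LHS = tan(12) ≈ -0.6359, RHS = 2·tan(6) ≈ -0.582), but it's lexicographically larger.

Answer: (p, q) = (1, 1)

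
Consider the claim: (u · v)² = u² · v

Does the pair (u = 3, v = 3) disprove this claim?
Yes

Substituting u = 3, v = 3:
LHS = (3 · 3)² = 81
RHS = 3² · 3 = 27

Since LHS ≠ RHS, this pair disproves the claim.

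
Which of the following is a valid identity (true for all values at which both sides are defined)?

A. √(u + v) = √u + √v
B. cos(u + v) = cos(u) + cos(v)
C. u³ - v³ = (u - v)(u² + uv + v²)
C

A: fails at (4, 5) — LHS = 3, RHS = 2 + √(5) ≈ 4.236.
B: fails at (2, 3) — LHS = cos(5) ≈ 0.2837, RHS = cos(3) + cos(2) ≈ -1.406.
C: holds — e.g. at (1, 2), both sides equal -7.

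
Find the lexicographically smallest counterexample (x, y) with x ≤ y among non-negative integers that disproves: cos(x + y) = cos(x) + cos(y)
Substituting (0, 0) into the claim:
LHS = cos(0 + 0) = 1
RHS = cos(0) + cos(0) = 2

Since LHS ≠ RHS, this pair disproves the claim, and no lexicographically smaller pair (x ≤ y, non-negative integers) does.

For instance (5, 5) is also a counterexample (LHS = cos(10) ≈ -0.8391, RHS = 2·cos(5) ≈ 0.5673), but it's lexicographically larger.

Answer: (x, y) = (0, 0)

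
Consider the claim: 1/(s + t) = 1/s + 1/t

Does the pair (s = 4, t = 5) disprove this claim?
Yes

Substituting s = 4, t = 5:
LHS = 1/(4 + 5) = 1/9
RHS = 1/4 + 1/5 = 9/20

Since LHS ≠ RHS, this pair disproves the claim.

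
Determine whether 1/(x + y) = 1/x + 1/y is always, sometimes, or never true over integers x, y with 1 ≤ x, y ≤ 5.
Never true

The claim fails for every pair in the range. For instance at (x, y) = (5, 2): LHS = 1/7, RHS = 7/10.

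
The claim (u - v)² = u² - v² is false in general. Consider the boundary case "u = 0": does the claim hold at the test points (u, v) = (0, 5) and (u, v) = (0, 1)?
At (0, 5): LHS = 25 ≠ RHS = -25
At (0, 1): LHS = 1 ≠ RHS = -1

Answer: No, fails at both test points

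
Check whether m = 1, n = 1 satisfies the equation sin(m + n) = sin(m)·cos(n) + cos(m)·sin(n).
Substituting m = 1, n = 1:

LHS = sin(1 + 1) = sin(2) ≈ 0.9093
RHS = sin(1)·cos(1) + cos(1)·sin(1) = 2·sin(1)·cos(1) ≈ 0.9093

LHS = RHS, so the equation holds at this point.

Answer: Holds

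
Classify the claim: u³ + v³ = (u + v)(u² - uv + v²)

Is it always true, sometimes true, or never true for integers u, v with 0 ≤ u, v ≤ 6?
The identity holds for every pair in the range. For instance at (u, v) = (5, 0): both sides equal 125.

Answer: Always true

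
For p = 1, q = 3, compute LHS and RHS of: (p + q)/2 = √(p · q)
LHS = (1 + 3)/2 = 2
RHS = √(1 · 3) = √(3) ≈ 1.732

LHS ≠ RHS (they differ by about 0.2679), so the equation does not hold here.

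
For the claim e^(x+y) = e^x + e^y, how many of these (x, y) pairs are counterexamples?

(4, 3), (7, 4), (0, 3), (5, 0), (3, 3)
5

Testing each pair:
(4, 3): LHS = e^7 ≈ 1097, RHS = e^3 + e^4 ≈ 74.68 → counterexample
(7, 4): LHS = e^11 ≈ 59874.1, RHS = e^4 + e^7 ≈ 1151 → counterexample
(0, 3): LHS = e^3 ≈ 20.09, RHS = 1 + e^3 ≈ 21.09 → counterexample
(5, 0): LHS = e^5 ≈ 148.4, RHS = 1 + e^5 ≈ 149.4 → counterexample
(3, 3): LHS = e^6 ≈ 403.4, RHS = 2·e^3 ≈ 40.17 → counterexample

That makes 5 counterexamples.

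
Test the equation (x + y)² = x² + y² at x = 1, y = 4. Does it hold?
Fails

Substituting x = 1, y = 4:

LHS = (1 + 4)² = 25
RHS = 1² + 4² = 17

LHS ≠ RHS, so the equation does not hold at this point.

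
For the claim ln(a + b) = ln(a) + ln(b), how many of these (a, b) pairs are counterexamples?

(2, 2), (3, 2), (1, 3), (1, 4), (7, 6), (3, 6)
5

Testing each pair:
(2, 2): LHS = ln(4) ≈ 1.386, RHS = 2·ln(2) ≈ 1.386 → satisfies claim
(3, 2): LHS = ln(5) ≈ 1.609, RHS = ln(2) + ln(3) ≈ 1.792 → counterexample
(1, 3): LHS = ln(4) ≈ 1.386, RHS = ln(3) ≈ 1.099 → counterexample
(1, 4): LHS = ln(5) ≈ 1.609, RHS = ln(4) ≈ 1.386 → counterexample
(7, 6): LHS = ln(13) ≈ 2.565, RHS = ln(6) + ln(7) ≈ 3.738 → counterexample
(3, 6): LHS = ln(9) ≈ 2.197, RHS = ln(3) + ln(6) ≈ 2.89 → counterexample

That makes 5 counterexamples.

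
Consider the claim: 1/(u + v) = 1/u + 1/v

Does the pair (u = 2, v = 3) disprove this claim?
Substituting u = 2, v = 3:
LHS = 1/(2 + 3) = 1/5
RHS = 1/2 + 1/3 = 5/6

Since LHS ≠ RHS, this pair disproves the claim.

Answer: Yes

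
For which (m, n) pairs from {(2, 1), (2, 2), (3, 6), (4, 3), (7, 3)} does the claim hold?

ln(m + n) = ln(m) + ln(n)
Testing each pair:
(2, 1): LHS = ln(3) ≈ 1.099, RHS = ln(2) ≈ 0.6931 → fails
(2, 2): LHS = ln(4) ≈ 1.386, RHS = 2·ln(2) ≈ 1.386 → holds
(3, 6): LHS = ln(9) ≈ 2.197, RHS = ln(3) + ln(6) ≈ 2.89 → fails
(4, 3): LHS = ln(7) ≈ 1.946, RHS = ln(3) + ln(4) ≈ 2.485 → fails
(7, 3): LHS = ln(10) ≈ 2.303, RHS = ln(3) + ln(7) ≈ 3.045 → fails

1 of 5 pairs satisfies the claim.

Answer: (2, 2)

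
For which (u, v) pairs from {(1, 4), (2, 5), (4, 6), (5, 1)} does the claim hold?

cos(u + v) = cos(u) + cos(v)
Testing each pair:
(1, 4): LHS = cos(5) ≈ 0.2837, RHS = cos(4) + cos(1) ≈ -0.1133 → fails
(2, 5): LHS = cos(7) ≈ 0.7539, RHS = cos(2) + cos(5) ≈ -0.1325 → fails
(4, 6): LHS = cos(10) ≈ -0.8391, RHS = cos(4) + cos(6) ≈ 0.3065 → fails
(5, 1): LHS = cos(6) ≈ 0.9602, RHS = cos(5) + cos(1) ≈ 0.824 → fails

No pair satisfies the claim.

Answer: None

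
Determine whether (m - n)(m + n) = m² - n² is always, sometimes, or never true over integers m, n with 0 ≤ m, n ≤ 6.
The identity holds for every pair in the range. For instance at (m, n) = (3, 6): both sides equal -27.

Answer: Always true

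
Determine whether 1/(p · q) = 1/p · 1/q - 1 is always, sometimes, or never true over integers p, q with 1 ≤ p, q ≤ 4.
Never true

The claim fails for every pair in the range. For instance at (p, q) = (1, 1): LHS = 1, RHS = 0.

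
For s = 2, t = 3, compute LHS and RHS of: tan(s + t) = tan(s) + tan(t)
LHS = tan(2 + 3) = tan(5) ≈ -3.381
RHS = tan(2) + tan(3) ≈ -2.328

LHS ≠ RHS (they differ by about 1.053), so the equation does not hold here.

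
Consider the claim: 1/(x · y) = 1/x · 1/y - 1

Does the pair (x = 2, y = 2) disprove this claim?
Substituting x = 2, y = 2:
LHS = 1/(2 · 2) = 1/4
RHS = 1/2 · 1/2 - 1 = -3/4

Since LHS ≠ RHS, this pair disproves the claim.

Answer: Yes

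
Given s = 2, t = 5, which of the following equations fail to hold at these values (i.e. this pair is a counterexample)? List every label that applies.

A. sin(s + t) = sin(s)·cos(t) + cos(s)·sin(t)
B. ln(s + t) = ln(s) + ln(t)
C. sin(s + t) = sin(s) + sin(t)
Evaluating each claim at the given values:
A. LHS = sin(7) ≈ 0.657, RHS = sin(2)·cos(5) + sin(5)·cos(2) ≈ 0.657 → holds here (LHS = RHS)
B. LHS = ln(7) ≈ 1.946, RHS = ln(2) + ln(5) ≈ 2.303 → fails here (LHS ≠ RHS)
C. LHS = sin(7) ≈ 0.657, RHS = sin(5) + sin(2) ≈ -0.04963 → fails here (LHS ≠ RHS)

Answer: B, C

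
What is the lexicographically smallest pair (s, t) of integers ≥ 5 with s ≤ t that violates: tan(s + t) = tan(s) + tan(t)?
(s, t) = (5, 5)

Substituting (5, 5) into the claim:
LHS = tan(5 + 5) = tan(10) ≈ 0.6484
RHS = tan(5) + tan(5) = 2·tan(5) ≈ -6.761

Since LHS ≠ RHS, this pair disproves the claim, and no lexicographically smaller pair (s ≤ t, integers ≥ 5) does.

For instance (8, 11) is also a counterexample (LHS = tan(19) ≈ 0.1516, RHS = tan(11) + tan(8) ≈ -232.8), but it's lexicographically larger.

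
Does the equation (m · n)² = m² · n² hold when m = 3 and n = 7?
Holds

Substituting m = 3, n = 7:

LHS = (3 · 7)² = 441
RHS = 3² · 7² = 441

LHS = RHS, so the equation holds at this point.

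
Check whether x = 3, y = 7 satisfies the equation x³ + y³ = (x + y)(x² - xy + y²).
Substituting x = 3, y = 7:

LHS = 3³ + 7³ = 370
RHS = (3 + 7)(3² - 3·7 + 7²) = 370

LHS = RHS, so the equation holds at this point.

Answer: Holds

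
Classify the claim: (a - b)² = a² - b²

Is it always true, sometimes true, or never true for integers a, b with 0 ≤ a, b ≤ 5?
Sometimes true

It holds at (a, b) = (5, 0) (both sides equal 25), but fails at (a, b) = (2, 3) (LHS = 1, RHS = -5).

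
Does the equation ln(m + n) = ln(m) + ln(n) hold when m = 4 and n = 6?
Substituting m = 4, n = 6:

LHS = ln(4 + 6) = ln(10) ≈ 2.303
RHS = ln(4) + ln(6) ≈ 3.178

LHS ≠ RHS, so the equation does not hold at this point.

Answer: Fails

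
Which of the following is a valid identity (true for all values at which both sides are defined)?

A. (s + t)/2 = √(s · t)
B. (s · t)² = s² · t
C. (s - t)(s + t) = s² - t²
C

A: fails at (2, 5) — LHS = 7/2, RHS = √(10) ≈ 3.162.
B: fails at (1, 2) — LHS = 4, RHS = 2.
C: holds — e.g. at (2, 3), both sides equal -5.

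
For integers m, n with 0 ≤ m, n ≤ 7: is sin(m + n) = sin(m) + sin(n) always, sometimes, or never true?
It holds at (m, n) = (3, 0) (both sides equal sin(3) ≈ 0.1411), but fails at (m, n) = (6, 4) (LHS = sin(10) ≈ -0.544, RHS = sin(4) + sin(6) ≈ -1.036).

Answer: Sometimes true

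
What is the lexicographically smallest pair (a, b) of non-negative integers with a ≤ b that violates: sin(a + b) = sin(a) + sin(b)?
(a, b) = (1, 1)

Substituting (1, 1) into the claim:
LHS = sin(1 + 1) = sin(2) ≈ 0.9093
RHS = sin(1) + sin(1) = 2·sin(1) ≈ 1.683

Since LHS ≠ RHS, this pair disproves the claim, and no lexicographically smaller pair (a ≤ b, non-negative integers) does.

For instance (3, 5) is also a counterexample (LHS = sin(8) ≈ 0.9894, RHS = sin(5) + sin(3) ≈ -0.8178), but it's lexicographically larger.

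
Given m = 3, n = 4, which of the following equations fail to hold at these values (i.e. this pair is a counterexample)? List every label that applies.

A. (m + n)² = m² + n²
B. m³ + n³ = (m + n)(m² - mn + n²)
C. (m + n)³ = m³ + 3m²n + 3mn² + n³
A

Evaluating each claim at the given values:
A. LHS = 49, RHS = 25 → fails here (LHS ≠ RHS)
B. LHS = 91, RHS = 91 → holds here (LHS = RHS)
C. LHS = 343, RHS = 343 → holds here (LHS = RHS)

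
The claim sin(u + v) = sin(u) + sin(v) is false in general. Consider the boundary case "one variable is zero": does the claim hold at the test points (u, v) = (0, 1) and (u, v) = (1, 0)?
At (0, 1): LHS = sin(1) ≈ 0.8415, RHS = sin(1) ≈ 0.8415 → equal
At (1, 0): LHS = sin(1) ≈ 0.8415, RHS = sin(1) ≈ 0.8415 → equal

So the claim does hold at both of these boundary points, even though it is not an identity.

Answer: Yes, holds at both test points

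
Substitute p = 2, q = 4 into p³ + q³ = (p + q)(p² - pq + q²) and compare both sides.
LHS = 2³ + 4³ = 72
RHS = (2 + 4)(2² - 2·4 + 4²) = 72

LHS = RHS: the two sides agree.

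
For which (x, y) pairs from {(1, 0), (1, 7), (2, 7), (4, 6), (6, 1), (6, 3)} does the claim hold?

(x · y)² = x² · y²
Testing each pair:
(1, 0): LHS = 0, RHS = 0 → holds
(1, 7): LHS = 49, RHS = 49 → holds
(2, 7): LHS = 196, RHS = 196 → holds
(4, 6): LHS = 576, RHS = 576 → holds
(6, 1): LHS = 36, RHS = 36 → holds
(6, 3): LHS = 324, RHS = 324 → holds

Every pair satisfies the claim.

Answer: All pairs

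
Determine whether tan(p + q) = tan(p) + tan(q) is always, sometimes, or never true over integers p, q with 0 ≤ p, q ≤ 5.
Sometimes true

It holds at (p, q) = (0, 3) (both sides equal tan(3) ≈ -0.1425), but fails at (p, q) = (5, 4) (LHS = tan(9) ≈ -0.4523, RHS = tan(5) + tan(4) ≈ -2.223).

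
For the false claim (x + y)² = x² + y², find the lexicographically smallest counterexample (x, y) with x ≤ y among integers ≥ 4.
(x, y) = (4, 4)

Substituting (4, 4) into the claim:
LHS = (4 + 4)² = 64
RHS = 4² + 4² = 32

Since LHS ≠ RHS, this pair disproves the claim, and no lexicographically smaller pair (x ≤ y, integers ≥ 4) does.

For instance (7, 8) is also a counterexample (LHS = 225, RHS = 113), but it's lexicographically larger.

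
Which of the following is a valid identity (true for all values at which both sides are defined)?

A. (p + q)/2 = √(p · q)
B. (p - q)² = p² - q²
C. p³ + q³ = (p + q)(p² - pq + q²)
C

A: fails at (1, 2) — LHS = 3/2, RHS = √(2) ≈ 1.414.
B: fails at (2, 5) — LHS = 9, RHS = -21.
C: holds — e.g. at (2, 4), both sides equal 72.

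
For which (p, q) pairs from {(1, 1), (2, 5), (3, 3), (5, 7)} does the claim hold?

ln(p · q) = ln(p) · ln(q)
Testing each pair:
(1, 1): LHS = 0, RHS = 0 → holds
(2, 5): LHS = ln(10) ≈ 2.303, RHS = ln(2)·ln(5) ≈ 1.116 → fails
(3, 3): LHS = ln(9) ≈ 2.197, RHS = ln(3)² ≈ 1.207 → fails
(5, 7): LHS = ln(35) ≈ 3.555, RHS = ln(5)·ln(7) ≈ 3.132 → fails

1 of 4 pairs satisfies the claim.

Answer: (1, 1)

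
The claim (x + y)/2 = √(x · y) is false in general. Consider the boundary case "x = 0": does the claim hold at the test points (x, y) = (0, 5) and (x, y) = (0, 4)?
No, fails at both test points

At (0, 5): LHS = 5/2 ≠ RHS = 0
At (0, 4): LHS = 2 ≠ RHS = 0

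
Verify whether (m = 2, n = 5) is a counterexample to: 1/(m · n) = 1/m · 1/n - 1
Yes

Substituting m = 2, n = 5:
LHS = 1/(2 · 5) = 1/10
RHS = 1/2 · 1/5 - 1 = -9/10

Since LHS ≠ RHS, this pair disproves the claim.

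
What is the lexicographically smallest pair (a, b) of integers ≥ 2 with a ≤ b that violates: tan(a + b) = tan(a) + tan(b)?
(a, b) = (2, 2)

Substituting (2, 2) into the claim:
LHS = tan(2 + 2) = tan(4) ≈ 1.158
RHS = tan(2) + tan(2) = 2·tan(2) ≈ -4.37

Since LHS ≠ RHS, this pair disproves the claim, and no lexicographically smaller pair (a ≤ b, integers ≥ 2) does.

For instance (7, 8) is also a counterexample (LHS = tan(15) ≈ -0.856, RHS = tan(8) + tan(7) ≈ -5.928), but it's lexicographically larger.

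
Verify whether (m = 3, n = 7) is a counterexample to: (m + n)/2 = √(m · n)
Substituting m = 3, n = 7:
LHS = (3 + 7)/2 = 5
RHS = √(3 · 7) = √(21) ≈ 4.583

Since LHS ≠ RHS, this pair disproves the claim.

Answer: Yes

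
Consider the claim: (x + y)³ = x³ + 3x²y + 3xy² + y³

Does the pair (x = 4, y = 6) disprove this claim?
No

Substituting x = 4, y = 6:
LHS = (4 + 6)³ = 1000
RHS = 4³ + 3·4²·6 + 3·4·6² + 6³ = 1000

The sides agree, so this pair does not disprove the claim.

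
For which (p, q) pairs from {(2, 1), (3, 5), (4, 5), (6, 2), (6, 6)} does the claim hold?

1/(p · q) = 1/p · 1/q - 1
None

Testing each pair:
(2, 1): LHS = 1/2, RHS = -1/2 → fails
(3, 5): LHS = 1/15, RHS = -14/15 → fails
(4, 5): LHS = 1/20, RHS = -19/20 → fails
(6, 2): LHS = 1/12, RHS = -11/12 → fails
(6, 6): LHS = 1/36, RHS = -35/36 → fails

No pair satisfies the claim.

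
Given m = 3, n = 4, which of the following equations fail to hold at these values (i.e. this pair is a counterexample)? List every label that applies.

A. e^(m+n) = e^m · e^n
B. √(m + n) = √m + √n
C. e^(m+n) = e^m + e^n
Evaluating each claim at the given values:
A. LHS = e^7 ≈ 1097, RHS = e^7 ≈ 1097 → holds here (LHS = RHS)
B. LHS = √(7) ≈ 2.646, RHS = √(3) + 2 ≈ 3.732 → fails here (LHS ≠ RHS)
C. LHS = e^7 ≈ 1097, RHS = e^3 + e^4 ≈ 74.68 → fails here (LHS ≠ RHS)

Answer: B, C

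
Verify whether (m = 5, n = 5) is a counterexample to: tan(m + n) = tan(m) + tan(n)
Substituting m = 5, n = 5:
LHS = tan(5 + 5) = tan(10) ≈ 0.6484
RHS = tan(5) + tan(5) = 2·tan(5) ≈ -6.761

Since LHS ≠ RHS, this pair disproves the claim.

Answer: Yes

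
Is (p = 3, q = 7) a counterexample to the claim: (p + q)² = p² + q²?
Substituting p = 3, q = 7:
LHS = (3 + 7)² = 100
RHS = 3² + 7² = 58

Since LHS ≠ RHS, this pair disproves the claim.

Answer: Yes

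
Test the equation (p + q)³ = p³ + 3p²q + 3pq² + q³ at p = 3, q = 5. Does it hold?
Substituting p = 3, q = 5:

LHS = (3 + 5)³ = 512
RHS = 3³ + 3·3²·5 + 3·3·5² + 5³ = 512

LHS = RHS, so the equation holds at this point.

Answer: Holds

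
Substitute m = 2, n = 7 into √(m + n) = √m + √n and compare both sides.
LHS = √(2 + 7) = 3
RHS = √2 + √7 = √(2) + √(7) ≈ 4.06

LHS ≠ RHS (they differ by about 1.06), so the equation does not hold here.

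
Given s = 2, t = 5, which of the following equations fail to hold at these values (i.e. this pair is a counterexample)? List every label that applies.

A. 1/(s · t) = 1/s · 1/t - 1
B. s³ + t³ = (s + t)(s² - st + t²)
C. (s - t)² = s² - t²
Evaluating each claim at the given values:
A. LHS = 1/10, RHS = -9/10 → fails here (LHS ≠ RHS)
B. LHS = 133, RHS = 133 → holds here (LHS = RHS)
C. LHS = 9, RHS = -21 → fails here (LHS ≠ RHS)

Answer: A, C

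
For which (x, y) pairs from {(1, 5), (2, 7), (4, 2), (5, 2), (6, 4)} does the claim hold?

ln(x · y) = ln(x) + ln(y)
Testing each pair:
(1, 5): LHS = ln(5) ≈ 1.609, RHS = ln(5) ≈ 1.609 → holds
(2, 7): LHS = ln(14) ≈ 2.639, RHS = ln(2) + ln(7) ≈ 2.639 → holds
(4, 2): LHS = ln(8) ≈ 2.079, RHS = ln(2) + ln(4) ≈ 2.079 → holds
(5, 2): LHS = ln(10) ≈ 2.303, RHS = ln(2) + ln(5) ≈ 2.303 → holds
(6, 4): LHS = ln(24) ≈ 3.178, RHS = ln(4) + ln(6) ≈ 3.178 → holds

Every pair satisfies the claim.

Answer: All pairs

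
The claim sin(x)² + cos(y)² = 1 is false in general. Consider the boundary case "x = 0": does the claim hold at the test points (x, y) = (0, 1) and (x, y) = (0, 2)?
At (0, 1): LHS = cos(1)² ≈ 0.2919 ≠ RHS = 1
At (0, 2): LHS = cos(2)² ≈ 0.1732 ≠ RHS = 1

Answer: No, fails at both test points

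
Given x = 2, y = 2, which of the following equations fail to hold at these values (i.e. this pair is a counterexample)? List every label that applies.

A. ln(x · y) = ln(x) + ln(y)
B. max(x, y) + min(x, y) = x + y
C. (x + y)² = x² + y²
Evaluating each claim at the given values:
A. LHS = ln(4) ≈ 1.386, RHS = 2·ln(2) ≈ 1.386 → holds here (LHS = RHS)
B. LHS = 4, RHS = 4 → holds here (LHS = RHS)
C. LHS = 16, RHS = 8 → fails here (LHS ≠ RHS)

Answer: C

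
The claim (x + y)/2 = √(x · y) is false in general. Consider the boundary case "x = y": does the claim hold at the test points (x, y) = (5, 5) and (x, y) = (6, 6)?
At (5, 5): LHS = 5, RHS = 5 → equal
At (6, 6): LHS = 6, RHS = 6 → equal

So the claim does hold at both of these boundary points, even though it is not an identity.

Answer: Yes, holds at both test points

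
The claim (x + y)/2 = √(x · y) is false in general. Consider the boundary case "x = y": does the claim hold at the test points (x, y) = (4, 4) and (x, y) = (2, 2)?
At (4, 4): LHS = 4, RHS = 4 → equal
At (2, 2): LHS = 2, RHS = 2 → equal

So the claim does hold at both of these boundary points, even though it is not an identity.

Answer: Yes, holds at both test points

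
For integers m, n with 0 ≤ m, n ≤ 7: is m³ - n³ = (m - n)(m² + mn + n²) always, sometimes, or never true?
Always true

The identity holds for every pair in the range. For instance at (m, n) = (5, 1): both sides equal 124.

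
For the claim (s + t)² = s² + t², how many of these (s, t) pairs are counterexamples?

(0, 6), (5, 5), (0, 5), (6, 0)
1

Testing each pair:
(0, 6): LHS = 36, RHS = 36 → satisfies claim
(5, 5): LHS = 100, RHS = 50 → counterexample
(0, 5): LHS = 25, RHS = 25 → satisfies claim
(6, 0): LHS = 36, RHS = 36 → satisfies claim

That makes 1 counterexample.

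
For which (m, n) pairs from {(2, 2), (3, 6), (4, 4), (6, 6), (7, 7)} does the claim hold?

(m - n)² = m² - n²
(2, 2), (4, 4), (6, 6), (7, 7)

Testing each pair:
(2, 2): LHS = 0, RHS = 0 → holds
(3, 6): LHS = 9, RHS = -27 → fails
(4, 4): LHS = 0, RHS = 0 → holds
(6, 6): LHS = 0, RHS = 0 → holds
(7, 7): LHS = 0, RHS = 0 → holds

4 of 5 pairs satisfy the claim.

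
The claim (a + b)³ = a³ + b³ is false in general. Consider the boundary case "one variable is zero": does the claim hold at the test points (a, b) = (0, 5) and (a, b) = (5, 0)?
Yes, holds at both test points

At (0, 5): LHS = 125, RHS = 125 → equal
At (5, 0): LHS = 125, RHS = 125 → equal

So the claim does hold at both of these boundary points, even though it is not an identity.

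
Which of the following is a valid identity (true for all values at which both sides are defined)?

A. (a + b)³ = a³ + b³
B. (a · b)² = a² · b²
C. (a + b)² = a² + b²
A: fails at (1, 4) — LHS = 125, RHS = 65.
B: holds — e.g. at (3, 5), both sides equal 225.
C: fails at (1, 1) — LHS = 4, RHS = 2.

Answer: B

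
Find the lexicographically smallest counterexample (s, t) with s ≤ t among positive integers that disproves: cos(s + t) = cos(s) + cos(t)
(s, t) = (1, 1)

Substituting (1, 1) into the claim:
LHS = cos(1 + 1) = cos(2) ≈ -0.4161
RHS = cos(1) + cos(1) = 2·cos(1) ≈ 1.081

Since LHS ≠ RHS, this pair disproves the claim, and no lexicographically smaller pair (s ≤ t, positive integers) does.

For instance (2, 4) is also a counterexample (LHS = cos(6) ≈ 0.9602, RHS = cos(4) + cos(2) ≈ -1.07), but it's lexicographically larger.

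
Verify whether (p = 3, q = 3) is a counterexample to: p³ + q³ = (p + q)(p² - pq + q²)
Substituting p = 3, q = 3:
LHS = 3³ + 3³ = 54
RHS = (3 + 3)(3² - 3·3 + 3²) = 54

The sides agree, so this pair does not disprove the claim.

Answer: No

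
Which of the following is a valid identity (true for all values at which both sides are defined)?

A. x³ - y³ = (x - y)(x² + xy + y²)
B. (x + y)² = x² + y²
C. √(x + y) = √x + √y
A: holds — e.g. at (0, 1), both sides equal -1.
B: fails at (3, 4) — LHS = 49, RHS = 25.
C: fails at (3, 7) — LHS = √(10) ≈ 3.162, RHS = √(3) + √(7) ≈ 4.378.

Answer: A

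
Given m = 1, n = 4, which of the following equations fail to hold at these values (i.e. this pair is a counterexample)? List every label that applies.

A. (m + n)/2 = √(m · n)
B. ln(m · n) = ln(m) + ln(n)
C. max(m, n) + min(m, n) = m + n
A

Evaluating each claim at the given values:
A. LHS = 5/2, RHS = 2 → fails here (LHS ≠ RHS)
B. LHS = ln(4) ≈ 1.386, RHS = ln(4) ≈ 1.386 → holds here (LHS = RHS)
C. LHS = 5, RHS = 5 → holds here (LHS = RHS)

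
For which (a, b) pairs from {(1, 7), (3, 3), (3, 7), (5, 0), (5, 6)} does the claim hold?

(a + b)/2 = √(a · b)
Testing each pair:
(1, 7): LHS = 4, RHS = √(7) ≈ 2.646 → fails
(3, 3): LHS = 3, RHS = 3 → holds
(3, 7): LHS = 5, RHS = √(21) ≈ 4.583 → fails
(5, 0): LHS = 5/2, RHS = 0 → fails
(5, 6): LHS = 11/2, RHS = √(30) ≈ 5.477 → fails

1 of 5 pairs satisfies the claim.

Answer: (3, 3)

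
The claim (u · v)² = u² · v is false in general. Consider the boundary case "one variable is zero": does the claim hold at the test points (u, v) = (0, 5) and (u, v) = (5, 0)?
At (0, 5): LHS = 0, RHS = 0 → equal
At (5, 0): LHS = 0, RHS = 0 → equal

So the claim does hold at both of these boundary points, even though it is not an identity.

Answer: Yes, holds at both test points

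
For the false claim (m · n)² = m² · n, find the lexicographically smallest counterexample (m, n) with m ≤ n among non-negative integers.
(m, n) = (1, 2)

Substituting (1, 2) into the claim:
LHS = (1 · 2)² = 4
RHS = 1² · 2 = 2

Since LHS ≠ RHS, this pair disproves the claim, and no lexicographically smaller pair (m ≤ n, non-negative integers) does.

For instance (3, 6) is also a counterexample (LHS = 324, RHS = 54), but it's lexicographically larger.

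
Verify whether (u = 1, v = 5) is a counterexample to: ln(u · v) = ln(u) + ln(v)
No

Substituting u = 1, v = 5:
LHS = ln(1 · 5) = ln(5) ≈ 1.609
RHS = ln(1) + ln(5) = ln(5) ≈ 1.609

The sides agree, so this pair does not disprove the claim.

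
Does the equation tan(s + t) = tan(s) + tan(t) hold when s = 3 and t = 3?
Fails

Substituting s = 3, t = 3:

LHS = tan(3 + 3) = tan(6) ≈ -0.291
RHS = tan(3) + tan(3) = 2·tan(3) ≈ -0.2851

LHS ≠ RHS, so the equation does not hold at this point.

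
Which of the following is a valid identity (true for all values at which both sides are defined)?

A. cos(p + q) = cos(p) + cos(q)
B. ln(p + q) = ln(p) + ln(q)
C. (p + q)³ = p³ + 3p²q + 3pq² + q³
A: fails at (1, 1) — LHS = cos(2) ≈ -0.4161, RHS = 2·cos(1) ≈ 1.081.
B: fails at (2, 5) — LHS = ln(7) ≈ 1.946, RHS = ln(2) + ln(5) ≈ 2.303.
C: holds — e.g. at (2, 5), both sides equal 343.

Answer: C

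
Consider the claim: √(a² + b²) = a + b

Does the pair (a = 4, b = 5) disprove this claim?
Substituting a = 4, b = 5:
LHS = √(4² + 5²) = √(41) ≈ 6.403
RHS = 4 + 5 = 9

Since LHS ≠ RHS, this pair disproves the claim.

Answer: Yes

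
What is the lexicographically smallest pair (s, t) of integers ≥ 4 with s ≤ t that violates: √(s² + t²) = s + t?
Substituting (4, 4) into the claim:
LHS = √(4² + 4²) = 4·√(2) ≈ 5.657
RHS = 4 + 4 = 8

Since LHS ≠ RHS, this pair disproves the claim, and no lexicographically smaller pair (s ≤ t, integers ≥ 4) does.

For instance (8, 10) is also a counterexample (LHS = 2·√(41) ≈ 12.81, RHS = 18), but it's lexicographically larger.

Answer: (s, t) = (4, 4)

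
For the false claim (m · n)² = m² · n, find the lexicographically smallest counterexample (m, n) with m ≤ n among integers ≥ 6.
(m, n) = (6, 6)

Substituting (6, 6) into the claim:
LHS = (6 · 6)² = 1296
RHS = 6² · 6 = 216

Since LHS ≠ RHS, this pair disproves the claim, and no lexicographically smaller pair (m ≤ n, integers ≥ 6) does.

For instance (10, 12) is also a counterexample (LHS = 14400, RHS = 1200), but it's lexicographically larger.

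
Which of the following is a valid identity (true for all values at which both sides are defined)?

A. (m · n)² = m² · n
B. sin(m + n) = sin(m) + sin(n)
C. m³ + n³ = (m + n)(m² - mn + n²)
C

A: fails at (2, 4) — LHS = 64, RHS = 16.
B: fails at (5, 5) — LHS = sin(10) ≈ -0.544, RHS = 2·sin(5) ≈ -1.918.
C: holds — e.g. at (2, 4), both sides equal 72.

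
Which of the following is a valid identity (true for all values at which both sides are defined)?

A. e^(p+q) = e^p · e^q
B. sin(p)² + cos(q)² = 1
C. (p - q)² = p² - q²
A: holds — e.g. at (3, 3), both sides equal e^6 ≈ 403.4.
B: fails at (1, 5) — LHS = cos(5)² + sin(1)² ≈ 0.7885, RHS = 1.
C: fails at (1, 3) — LHS = 4, RHS = -8.

Answer: A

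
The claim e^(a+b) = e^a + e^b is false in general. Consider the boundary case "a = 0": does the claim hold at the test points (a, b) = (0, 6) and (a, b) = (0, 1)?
No, fails at both test points

At (0, 6): LHS = e^6 ≈ 403.4 ≠ RHS = 1 + e^6 ≈ 404.4
At (0, 1): LHS = e ≈ 2.718 ≠ RHS = 1 + e ≈ 3.718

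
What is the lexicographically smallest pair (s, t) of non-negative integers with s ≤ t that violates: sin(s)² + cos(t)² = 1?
At (0, 0): both sides equal 1, so it holds there.

Substituting (0, 1) into the claim:
LHS = sin(0)² + cos(1)² = cos(1)² ≈ 0.2919
RHS = 1

Since LHS ≠ RHS, this pair disproves the claim, and no lexicographically smaller pair (s ≤ t, non-negative integers) does.

For instance (1, 2) is also a counterexample (LHS = cos(2)² + sin(1)² ≈ 0.8813, RHS = 1), but it's lexicographically larger.

Answer: (s, t) = (0, 1)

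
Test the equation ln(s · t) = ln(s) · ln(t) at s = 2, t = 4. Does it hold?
Substituting s = 2, t = 4:

LHS = ln(2 · 4) = ln(8) ≈ 2.079
RHS = ln(2) · ln(4) ≈ 0.9609

LHS ≠ RHS, so the equation does not hold at this point.

Answer: Fails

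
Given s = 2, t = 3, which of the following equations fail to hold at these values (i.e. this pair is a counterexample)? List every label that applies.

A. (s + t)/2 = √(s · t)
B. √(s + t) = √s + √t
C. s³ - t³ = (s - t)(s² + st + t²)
A, B

Evaluating each claim at the given values:
A. LHS = 5/2, RHS = √(6) ≈ 2.449 → fails here (LHS ≠ RHS)
B. LHS = √(5) ≈ 2.236, RHS = √(2) + √(3) ≈ 3.146 → fails here (LHS ≠ RHS)
C. LHS = -19, RHS = -19 → holds here (LHS = RHS)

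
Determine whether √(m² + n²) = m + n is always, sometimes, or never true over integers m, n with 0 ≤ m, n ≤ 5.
Sometimes true

It holds at (m, n) = (0, 1) (both sides equal 1), but fails at (m, n) = (1, 5) (LHS = √(26) ≈ 5.099, RHS = 6).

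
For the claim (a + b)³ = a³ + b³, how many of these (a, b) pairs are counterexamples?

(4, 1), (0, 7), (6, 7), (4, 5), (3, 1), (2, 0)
Testing each pair:
(4, 1): LHS = 125, RHS = 65 → counterexample
(0, 7): LHS = 343, RHS = 343 → satisfies claim
(6, 7): LHS = 2197, RHS = 559 → counterexample
(4, 5): LHS = 729, RHS = 189 → counterexample
(3, 1): LHS = 64, RHS = 28 → counterexample
(2, 0): LHS = 8, RHS = 8 → satisfies claim

That makes 4 counterexamples.

Answer: 4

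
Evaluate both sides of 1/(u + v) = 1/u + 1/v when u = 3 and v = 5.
LHS = 1/(3 + 5) = 1/8
RHS = 1/3 + 1/5 = 8/15

LHS ≠ RHS, so the equation does not hold here.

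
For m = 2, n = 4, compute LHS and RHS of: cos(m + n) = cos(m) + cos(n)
LHS = cos(2 + 4) = cos(6) ≈ 0.9602
RHS = cos(2) + cos(4) ≈ -1.07

LHS ≠ RHS (they differ by about 2.03), so the equation does not hold here.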